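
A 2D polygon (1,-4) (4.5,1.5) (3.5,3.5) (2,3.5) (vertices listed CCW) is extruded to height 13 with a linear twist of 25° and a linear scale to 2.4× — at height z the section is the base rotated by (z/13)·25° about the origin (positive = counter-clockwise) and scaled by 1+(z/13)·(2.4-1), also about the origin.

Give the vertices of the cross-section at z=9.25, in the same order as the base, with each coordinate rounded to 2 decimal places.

t = z/height = 9.25/13 = 0.711538
s = 1 + (scale-1)·z/height = 1 + (2.4-1)·9.25/13 = 1.996154
θ = twist·z/height = 25°·9.25/13 = 17.7885° = 0.310467 rad
cos θ = 0.952191, sin θ = 0.305504 (intermediates below are computed at full precision and shown rounded to 5 d.p.)
v1: (1,-4) → rotate → (2.17421,-3.50326) → ×s → (4.34005,-6.99305) → (4.34,-6.99)
v2: (4.5,1.5) → rotate → (3.82660,2.80305) → ×s → (7.63849,5.59532) → (7.64,5.60)
v3: (3.5,3.5) → rotate → (2.26341,4.40193) → ×s → (4.51811,8.78693) → (4.52,8.79)
v4: (2,3.5) → rotate → (0.83512,3.94368) → ×s → (1.66703,7.87218) → (1.67,7.87)

Cross-section at z=9.25: (4.34,-6.99) (7.64,5.60) (4.52,8.79) (1.67,7.87)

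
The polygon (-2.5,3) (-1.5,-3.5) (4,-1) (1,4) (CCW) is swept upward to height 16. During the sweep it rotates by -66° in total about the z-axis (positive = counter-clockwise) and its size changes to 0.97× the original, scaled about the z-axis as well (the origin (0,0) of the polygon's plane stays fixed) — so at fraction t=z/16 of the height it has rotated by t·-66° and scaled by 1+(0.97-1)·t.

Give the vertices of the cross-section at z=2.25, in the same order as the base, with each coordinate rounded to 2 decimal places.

t = z/height = 2.25/16 = 0.140625
s = 1 + (scale-1)·z/height = 1 + (0.97-1)·2.25/16 = 0.995781
θ = twist·z/height = -66°·2.25/16 = -9.2813° = -0.161988 rad
cos θ = 0.986909, sin θ = -0.161281 (intermediates below are computed at full precision and shown rounded to 5 d.p.)
v1: (-2.5,3) → rotate → (-1.98343,3.36393) → ×s → (-1.97506,3.34974) → (-1.98,3.35)
v2: (-1.5,-3.5) → rotate → (-2.04485,-3.21226) → ×s → (-2.03622,-3.19871) → (-2.04,-3.20)
v3: (4,-1) → rotate → (3.78635,-1.63203) → ×s → (3.77038,-1.62515) → (3.77,-1.63)
v4: (1,4) → rotate → (1.63203,3.78635) → ×s → (1.62515,3.77038) → (1.63,3.77)

Cross-section at z=2.25: (-1.98,3.35) (-2.04,-3.20) (3.77,-1.63) (1.63,3.77)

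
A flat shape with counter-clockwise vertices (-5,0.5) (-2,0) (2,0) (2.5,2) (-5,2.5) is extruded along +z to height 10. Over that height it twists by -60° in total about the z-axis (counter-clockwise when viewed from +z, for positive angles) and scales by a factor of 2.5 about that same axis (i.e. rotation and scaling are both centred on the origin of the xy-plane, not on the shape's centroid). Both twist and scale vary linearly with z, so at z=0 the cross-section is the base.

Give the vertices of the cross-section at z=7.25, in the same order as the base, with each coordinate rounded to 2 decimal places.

Cross-section at z=7.25: (-6.85,7.94) (-3.03,2.87) (3.03,-2.87) (6.66,-0.56) (-3.98,10.97)

t = z/height = 7.25/10 = 0.725
s = 1 + (scale-1)·z/height = 1 + (2.5-1)·7.25/10 = 2.087500
θ = twist·z/height = -60°·7.25/10 = -43.5000° = -0.759218 rad
cos θ = 0.725374, sin θ = -0.688355 (intermediates below are computed at full precision and shown rounded to 5 d.p.)
v1: (-5,0.5) → rotate → (-3.28269,3.80446) → ×s → (-6.85262,7.94181) → (-6.85,7.94)
v2: (-2,0) → rotate → (-1.45075,1.37671) → ×s → (-3.02844,2.87388) → (-3.03,2.87)
v3: (2,0) → rotate → (1.45075,-1.37671) → ×s → (3.02844,-2.87388) → (3.03,-2.87)
v4: (2.5,2) → rotate → (3.19015,-0.27014) → ×s → (6.65943,-0.56391) → (6.66,-0.56)
v5: (-5,2.5) → rotate → (-1.90599,5.25521) → ×s → (-3.97874,10.97025) → (-3.98,10.97)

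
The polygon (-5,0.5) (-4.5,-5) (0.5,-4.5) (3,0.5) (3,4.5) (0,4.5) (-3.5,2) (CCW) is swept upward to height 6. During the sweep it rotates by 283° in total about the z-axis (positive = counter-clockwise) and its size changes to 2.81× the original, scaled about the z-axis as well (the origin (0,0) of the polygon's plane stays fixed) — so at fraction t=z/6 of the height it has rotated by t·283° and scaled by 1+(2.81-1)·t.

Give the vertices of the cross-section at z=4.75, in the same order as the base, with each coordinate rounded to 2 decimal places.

Cross-section at z=4.75: (9.59,7.58) (-0.59,16.36) (-8.49,7.02) (-4.40,-5.95) (2.36,-12.94) (7.61,-7.87) (9.50,2.42)

t = z/height = 4.75/6 = 0.791667
s = 1 + (scale-1)·z/height = 1 + (2.81-1)·4.75/6 = 2.432917
θ = twist·z/height = 283°·4.75/6 = 224.0417° = 3.910265 rad
cos θ = -0.718834, sin θ = -0.695181 (intermediates below are computed at full precision and shown rounded to 5 d.p.)
v1: (-5,0.5) → rotate → (3.94176,3.11649) → ×s → (9.58998,7.58216) → (9.59,7.58)
v2: (-4.5,-5) → rotate → (-0.24115,6.72249) → ×s → (-0.58670,16.35525) → (-0.59,16.36)
v3: (0.5,-4.5) → rotate → (-3.48773,2.88716) → ×s → (-8.48536,7.02423) → (-8.49,7.02)
v4: (3,0.5) → rotate → (-1.80891,-2.44496) → ×s → (-4.40093,-5.94839) → (-4.40,-5.95)
v5: (3,4.5) → rotate → (0.97181,-5.32030) → ×s → (2.36434,-12.94384) → (2.36,-12.94)
v6: (0,4.5) → rotate → (3.12832,-3.23475) → ×s → (7.61093,-7.86989) → (7.61,-7.87)
v7: (-3.5,2) → rotate → (3.90628,0.99547) → ×s → (9.50366,2.42189) → (9.50,2.42)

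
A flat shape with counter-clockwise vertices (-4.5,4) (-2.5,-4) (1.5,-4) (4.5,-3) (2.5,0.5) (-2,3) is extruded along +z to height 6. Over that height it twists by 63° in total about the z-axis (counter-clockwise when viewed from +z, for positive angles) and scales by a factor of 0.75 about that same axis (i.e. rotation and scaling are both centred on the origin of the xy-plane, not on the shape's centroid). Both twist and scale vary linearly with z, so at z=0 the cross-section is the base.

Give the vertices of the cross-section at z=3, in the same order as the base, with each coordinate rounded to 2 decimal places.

Cross-section at z=3: (-5.19,0.93) (-0.04,-4.13) (2.95,-2.30) (4.73,-0.18) (1.64,1.52) (-2.86,1.32)

t = z/height = 3/6 = 0.5
s = 1 + (scale-1)·z/height = 1 + (0.75-1)·3/6 = 0.875000
θ = twist·z/height = 63°·3/6 = 31.5000° = 0.549779 rad
cos θ = 0.852640, sin θ = 0.522499 (intermediates below are computed at full precision and shown rounded to 5 d.p.)
v1: (-4.5,4) → rotate → (-5.92687,1.05932) → ×s → (-5.18602,0.92690) → (-5.19,0.93)
v2: (-2.5,-4) → rotate → (-0.04161,-4.71681) → ×s → (-0.03641,-4.12721) → (-0.04,-4.13)
v3: (1.5,-4) → rotate → (3.36895,-2.62681) → ×s → (2.94784,-2.29846) → (2.95,-2.30)
v4: (4.5,-3) → rotate → (5.40438,-0.20668) → ×s → (4.72883,-0.18084) → (4.73,-0.18)
v5: (2.5,0.5) → rotate → (1.87035,1.73257) → ×s → (1.63656,1.51600) → (1.64,1.52)
v6: (-2,3) → rotate → (-3.27278,1.51292) → ×s → (-2.86368,1.32381) → (-2.86,1.32)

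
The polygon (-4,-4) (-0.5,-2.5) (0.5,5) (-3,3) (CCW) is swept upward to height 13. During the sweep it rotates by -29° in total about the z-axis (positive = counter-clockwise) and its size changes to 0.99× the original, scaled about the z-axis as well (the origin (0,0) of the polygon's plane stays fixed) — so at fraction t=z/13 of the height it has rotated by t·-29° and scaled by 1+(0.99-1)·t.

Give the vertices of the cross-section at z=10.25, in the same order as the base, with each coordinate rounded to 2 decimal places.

t = z/height = 10.25/13 = 0.788462
s = 1 + (scale-1)·z/height = 1 + (0.99-1)·10.25/13 = 0.992115
θ = twist·z/height = -29°·10.25/13 = -22.8654° = -0.399076 rad
cos θ = 0.921420, sin θ = -0.388567 (intermediates below are computed at full precision and shown rounded to 5 d.p.)
v1: (-4,-4) → rotate → (-5.23995,-2.13141) → ×s → (-5.19864,-2.11461) → (-5.20,-2.11)
v2: (-0.5,-2.5) → rotate → (-1.43213,-2.10927) → ×s → (-1.42084,-2.09264) → (-1.42,-2.09)
v3: (0.5,5) → rotate → (2.40355,4.41282) → ×s → (2.38460,4.37802) → (2.38,4.38)
v4: (-3,3) → rotate → (-1.59856,3.92996) → ×s → (-1.58595,3.89898) → (-1.59,3.90)

Cross-section at z=10.25: (-5.20,-2.11) (-1.42,-2.09) (2.38,4.38) (-1.59,3.90)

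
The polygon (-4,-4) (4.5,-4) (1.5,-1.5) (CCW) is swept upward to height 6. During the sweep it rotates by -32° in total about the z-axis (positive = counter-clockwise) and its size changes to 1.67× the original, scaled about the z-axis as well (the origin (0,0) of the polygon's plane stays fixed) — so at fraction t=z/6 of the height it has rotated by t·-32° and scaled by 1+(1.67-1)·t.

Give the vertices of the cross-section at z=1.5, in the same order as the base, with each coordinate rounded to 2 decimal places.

Cross-section at z=1.5: (-5.27,-3.97) (4.55,-5.36) (1.49,-1.98)

t = z/height = 1.5/6 = 0.25
s = 1 + (scale-1)·z/height = 1 + (1.67-1)·1.5/6 = 1.167500
θ = twist·z/height = -32°·1.5/6 = -8.0000° = -0.139626 rad
cos θ = 0.990268, sin θ = -0.139173 (intermediates below are computed at full precision and shown rounded to 5 d.p.)
v1: (-4,-4) → rotate → (-4.51776,-3.40438) → ×s → (-5.27449,-3.97461) → (-5.27,-3.97)
v2: (4.5,-4) → rotate → (3.89951,-4.58735) → ×s → (4.55268,-5.35573) → (4.55,-5.36)
v3: (1.5,-1.5) → rotate → (1.27664,-1.69416) → ×s → (1.49048,-1.97793) → (1.49,-1.98)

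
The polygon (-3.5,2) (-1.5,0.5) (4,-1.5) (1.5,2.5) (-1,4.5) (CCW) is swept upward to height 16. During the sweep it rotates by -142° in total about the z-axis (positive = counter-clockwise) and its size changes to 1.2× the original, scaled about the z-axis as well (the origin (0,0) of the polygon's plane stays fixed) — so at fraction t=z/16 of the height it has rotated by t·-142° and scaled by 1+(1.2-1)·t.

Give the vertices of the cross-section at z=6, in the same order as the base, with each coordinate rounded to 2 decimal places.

Cross-section at z=6: (-0.53,4.30) (-0.53,1.61) (1.28,-4.41) (3.12,0.32) (3.23,3.76)

t = z/height = 6/16 = 0.375
s = 1 + (scale-1)·z/height = 1 + (1.2-1)·6/16 = 1.075000
θ = twist·z/height = -142°·6/16 = -53.2500° = -0.929388 rad
cos θ = 0.598325, sin θ = -0.801254 (intermediates below are computed at full precision and shown rounded to 5 d.p.)
v1: (-3.5,2) → rotate → (-0.49163,4.00104) → ×s → (-0.52850,4.30112) → (-0.53,4.30)
v2: (-1.5,0.5) → rotate → (-0.49686,1.50104) → ×s → (-0.53412,1.61362) → (-0.53,1.61)
v3: (4,-1.5) → rotate → (1.19142,-4.10250) → ×s → (1.28077,-4.41019) → (1.28,-4.41)
v4: (1.5,2.5) → rotate → (2.90062,0.29393) → ×s → (3.11817,0.31598) → (3.12,0.32)
v5: (-1,4.5) → rotate → (3.00732,3.49371) → ×s → (3.23287,3.75574) → (3.23,3.76)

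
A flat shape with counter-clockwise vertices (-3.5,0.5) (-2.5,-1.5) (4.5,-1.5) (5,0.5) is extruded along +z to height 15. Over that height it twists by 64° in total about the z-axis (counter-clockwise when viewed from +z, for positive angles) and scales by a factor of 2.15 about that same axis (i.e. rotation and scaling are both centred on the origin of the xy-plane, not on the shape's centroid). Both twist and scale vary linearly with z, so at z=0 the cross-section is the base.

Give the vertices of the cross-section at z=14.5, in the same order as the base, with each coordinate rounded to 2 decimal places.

t = z/height = 14.5/15 = 0.966667
s = 1 + (scale-1)·z/height = 1 + (2.15-1)·14.5/15 = 2.111667
θ = twist·z/height = 64°·14.5/15 = 61.8667° = 1.079777 rad
cos θ = 0.471525, sin θ = 0.881853 (intermediates below are computed at full precision and shown rounded to 5 d.p.)
v1: (-3.5,0.5) → rotate → (-2.09126,-2.85072) → ×s → (-4.41605,-6.01977) → (-4.42,-6.02)
v2: (-2.5,-1.5) → rotate → (0.14397,-2.91192) → ×s → (0.30401,-6.14900) → (0.30,-6.15)
v3: (4.5,-1.5) → rotate → (3.44464,3.26105) → ×s → (7.27393,6.88625) → (7.27,6.89)
v4: (5,0.5) → rotate → (1.91670,4.64503) → ×s → (4.04743,9.80875) → (4.05,9.81)

Cross-section at z=14.5: (-4.42,-6.02) (0.30,-6.15) (7.27,6.89) (4.05,9.81)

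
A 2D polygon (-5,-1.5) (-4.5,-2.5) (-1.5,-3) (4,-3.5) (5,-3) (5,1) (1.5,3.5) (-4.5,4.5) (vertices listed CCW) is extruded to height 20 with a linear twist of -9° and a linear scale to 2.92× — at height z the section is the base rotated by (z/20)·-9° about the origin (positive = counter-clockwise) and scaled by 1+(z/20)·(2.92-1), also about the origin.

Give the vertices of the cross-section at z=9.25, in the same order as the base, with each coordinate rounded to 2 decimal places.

Cross-section at z=9.25: (-9.62,-2.14) (-8.82,-4.09) (-3.24,-5.44) (7.05,-7.14) (9.00,-6.33) (9.55,1.20) (3.30,6.39) (-7.86,9.09)

t = z/height = 9.25/20 = 0.4625
s = 1 + (scale-1)·z/height = 1 + (2.92-1)·9.25/20 = 1.888000
θ = twist·z/height = -9°·9.25/20 = -4.1625° = -0.072649 rad
cos θ = 0.997362, sin θ = -0.072585 (intermediates below are computed at full precision and shown rounded to 5 d.p.)
v1: (-5,-1.5) → rotate → (-5.09569,-1.13312) → ×s → (-9.62066,-2.13932) → (-9.62,-2.14)
v2: (-4.5,-2.5) → rotate → (-4.66959,-2.16677) → ×s → (-8.81619,-4.09086) → (-8.82,-4.09)
v3: (-1.5,-3) → rotate → (-1.71380,-2.88321) → ×s → (-3.23565,-5.44350) → (-3.24,-5.44)
v4: (4,-3.5) → rotate → (3.73540,-3.78111) → ×s → (7.05243,-7.13873) → (7.05,-7.14)
v5: (5,-3) → rotate → (4.76905,-3.35501) → ×s → (9.00398,-6.33427) → (9.00,-6.33)
v6: (5,1) → rotate → (5.05940,0.63443) → ×s → (9.55214,1.19781) → (9.55,1.20)
v7: (1.5,3.5) → rotate → (1.75009,3.38189) → ×s → (3.30417,6.38501) → (3.30,6.39)
v8: (-4.5,4.5) → rotate → (-4.16150,4.81476) → ×s → (-7.85690,9.09028) → (-7.86,9.09)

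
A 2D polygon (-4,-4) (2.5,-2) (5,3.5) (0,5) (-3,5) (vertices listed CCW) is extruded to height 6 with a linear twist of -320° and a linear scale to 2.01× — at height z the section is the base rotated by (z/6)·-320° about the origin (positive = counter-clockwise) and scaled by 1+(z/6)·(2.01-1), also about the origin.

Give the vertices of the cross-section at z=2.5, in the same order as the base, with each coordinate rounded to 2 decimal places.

Cross-section at z=2.5: (-0.23,8.03) (-4.50,-0.63) (-1.26,-8.58) (5.17,-4.88) (8.09,-1.77)

t = z/height = 2.5/6 = 0.416667
s = 1 + (scale-1)·z/height = 1 + (2.01-1)·2.5/6 = 1.420833
θ = twist·z/height = -320°·2.5/6 = -133.3333° = -2.327106 rad
cos θ = -0.686242, sin θ = -0.727374 (intermediates below are computed at full precision and shown rounded to 5 d.p.)
v1: (-4,-4) → rotate → (-0.16453,5.65446) → ×s → (-0.23377,8.03405) → (-0.23,8.03)
v2: (2.5,-2) → rotate → (-3.17035,-0.44595) → ×s → (-4.50454,-0.63362) → (-4.50,-0.63)
v3: (5,3.5) → rotate → (-0.88540,-6.03871) → ×s → (-1.25801,-8.58001) → (-1.26,-8.58)
v4: (0,5) → rotate → (3.63687,-3.43121) → ×s → (5.16738,-4.87517) → (5.17,-4.88)
v5: (-3,5) → rotate → (5.69559,-1.24909) → ×s → (8.09249,-1.77474) → (8.09,-1.77)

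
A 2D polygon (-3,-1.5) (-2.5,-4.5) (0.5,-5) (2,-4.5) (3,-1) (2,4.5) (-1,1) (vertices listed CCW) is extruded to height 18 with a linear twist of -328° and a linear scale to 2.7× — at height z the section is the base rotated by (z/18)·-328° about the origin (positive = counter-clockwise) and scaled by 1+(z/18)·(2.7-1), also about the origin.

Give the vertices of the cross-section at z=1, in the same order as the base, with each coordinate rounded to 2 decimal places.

t = z/height = 1/18 = 0.0555556
s = 1 + (scale-1)·z/height = 1 + (2.7-1)·1/18 = 1.094444
θ = twist·z/height = -328°·1/18 = -18.2222° = -0.318038 rad
cos θ = 0.949851, sin θ = -0.312703 (intermediates below are computed at full precision and shown rounded to 5 d.p.)
v1: (-3,-1.5) → rotate → (-3.31861,-0.48667) → ×s → (-3.63203,-0.53263) → (-3.63,-0.53)
v2: (-2.5,-4.5) → rotate → (-3.78179,-3.49257) → ×s → (-4.13896,-3.82242) → (-4.14,-3.82)
v3: (0.5,-5) → rotate → (-1.08859,-4.90561) → ×s → (-1.19140,-5.36891) → (-1.19,-5.37)
v4: (2,-4.5) → rotate → (0.49254,-4.89974) → ×s → (0.53905,-5.36249) → (0.54,-5.36)
v5: (3,-1) → rotate → (2.53685,-1.88796) → ×s → (2.77644,-2.06627) → (2.78,-2.07)
v6: (2,4.5) → rotate → (3.30687,3.64892) → ×s → (3.61918,3.99354) → (3.62,3.99)
v7: (-1,1) → rotate → (-0.63715,1.26255) → ×s → (-0.69732,1.38180) → (-0.70,1.38)

Cross-section at z=1: (-3.63,-0.53) (-4.14,-3.82) (-1.19,-5.37) (0.54,-5.36) (2.78,-2.07) (3.62,3.99) (-0.70,1.38)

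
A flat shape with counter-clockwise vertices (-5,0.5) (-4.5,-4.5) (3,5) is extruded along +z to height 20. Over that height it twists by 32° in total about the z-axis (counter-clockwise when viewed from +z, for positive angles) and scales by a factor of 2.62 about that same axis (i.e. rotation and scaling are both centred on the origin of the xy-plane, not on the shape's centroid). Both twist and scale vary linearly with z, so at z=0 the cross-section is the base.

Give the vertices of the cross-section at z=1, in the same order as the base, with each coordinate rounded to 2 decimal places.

t = z/height = 1/20 = 0.05
s = 1 + (scale-1)·z/height = 1 + (2.62-1)·1/20 = 1.081000
θ = twist·z/height = 32°·1/20 = 1.6000° = 0.027925 rad
cos θ = 0.999610, sin θ = 0.027922 (intermediates below are computed at full precision and shown rounded to 5 d.p.)
v1: (-5,0.5) → rotate → (-5.01201,0.36020) → ×s → (-5.41798,0.38937) → (-5.42,0.39)
v2: (-4.5,-4.5) → rotate → (-4.37260,-4.62389) → ×s → (-4.72678,-4.99843) → (-4.73,-5.00)
v3: (3,5) → rotate → (2.85922,5.08182) → ×s → (3.09082,5.49344) → (3.09,5.49)

Cross-section at z=1: (-5.42,0.39) (-4.73,-5.00) (3.09,5.49)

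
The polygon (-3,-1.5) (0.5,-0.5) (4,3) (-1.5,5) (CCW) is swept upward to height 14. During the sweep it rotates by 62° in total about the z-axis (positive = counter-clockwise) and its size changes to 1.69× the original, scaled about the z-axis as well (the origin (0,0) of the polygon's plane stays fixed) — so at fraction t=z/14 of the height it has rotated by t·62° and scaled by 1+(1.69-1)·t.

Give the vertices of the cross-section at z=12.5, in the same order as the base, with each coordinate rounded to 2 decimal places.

Cross-section at z=12.5: (-0.76,-5.37) (1.12,0.21) (-0.31,8.07) (-8.03,2.60)

t = z/height = 12.5/14 = 0.892857
s = 1 + (scale-1)·z/height = 1 + (1.69-1)·12.5/14 = 1.616071
θ = twist·z/height = 62°·12.5/14 = 55.3571° = 0.966164 rad
cos θ = 0.568459, sin θ = 0.822711 (intermediates below are computed at full precision and shown rounded to 5 d.p.)
v1: (-3,-1.5) → rotate → (-0.47131,-3.32082) → ×s → (-0.76167,-5.36669) → (-0.76,-5.37)
v2: (0.5,-0.5) → rotate → (0.69559,0.12713) → ×s → (1.12412,0.20544) → (1.12,0.21)
v3: (4,3) → rotate → (-0.19430,4.99622) → ×s → (-0.31400,8.07425) → (-0.31,8.07)
v4: (-1.5,5) → rotate → (-4.96625,1.60823) → ×s → (-8.02581,2.59901) → (-8.03,2.60)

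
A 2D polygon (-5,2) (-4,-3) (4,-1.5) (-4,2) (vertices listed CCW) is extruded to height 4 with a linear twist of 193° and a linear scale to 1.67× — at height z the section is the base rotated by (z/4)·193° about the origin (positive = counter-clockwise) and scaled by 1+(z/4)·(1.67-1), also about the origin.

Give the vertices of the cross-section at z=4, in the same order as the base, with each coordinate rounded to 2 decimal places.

Cross-section at z=4: (8.89,-1.38) (5.38,6.38) (-7.07,0.94) (7.26,-1.75)

t = z/height = 4/4 = 1
s = 1 + (scale-1)·z/height = 1 + (1.67-1)·4/4 = 1.670000
θ = twist·z/height = 193°·4/4 = 193.0000° = 3.368485 rad
cos θ = -0.974370, sin θ = -0.224951 (intermediates below are computed at full precision and shown rounded to 5 d.p.)
v1: (-5,2) → rotate → (5.32175,-0.82398) → ×s → (8.88733,-1.37605) → (8.89,-1.38)
v2: (-4,-3) → rotate → (3.22263,3.82291) → ×s → (5.38179,6.38427) → (5.38,6.38)
v3: (4,-1.5) → rotate → (-4.23491,0.56175) → ×s → (-7.07229,0.93812) → (-7.07,0.94)
v4: (-4,2) → rotate → (4.34738,-1.04894) → ×s → (7.26013,-1.75172) → (7.26,-1.75)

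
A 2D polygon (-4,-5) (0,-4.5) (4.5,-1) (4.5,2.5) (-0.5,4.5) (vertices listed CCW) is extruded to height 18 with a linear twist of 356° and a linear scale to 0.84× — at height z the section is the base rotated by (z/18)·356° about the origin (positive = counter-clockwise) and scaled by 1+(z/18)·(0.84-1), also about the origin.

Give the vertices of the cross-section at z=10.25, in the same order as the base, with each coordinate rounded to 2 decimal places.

t = z/height = 10.25/18 = 0.569444
s = 1 + (scale-1)·z/height = 1 + (0.84-1)·10.25/18 = 0.908889
θ = twist·z/height = 356°·10.25/18 = 202.7222° = 3.538170 rad
cos θ = -0.922388, sin θ = -0.386264 (intermediates below are computed at full precision and shown rounded to 5 d.p.)
v1: (-4,-5) → rotate → (1.75823,6.15700) → ×s → (1.59804,5.59603) → (1.60,5.60)
v2: (0,-4.5) → rotate → (-1.73819,4.15075) → ×s → (-1.57982,3.77257) → (-1.58,3.77)
v3: (4.5,-1) → rotate → (-4.53701,-0.81580) → ×s → (-4.12364,-0.74147) → (-4.12,-0.74)
v4: (4.5,2.5) → rotate → (-3.18509,-4.04416) → ×s → (-2.89489,-3.67569) → (-2.89,-3.68)
v5: (-0.5,4.5) → rotate → (2.19938,-3.95762) → ×s → (1.99899,-3.59703) → (2.00,-3.60)

Cross-section at z=10.25: (1.60,5.60) (-1.58,3.77) (-4.12,-0.74) (-2.89,-3.68) (2.00,-3.60)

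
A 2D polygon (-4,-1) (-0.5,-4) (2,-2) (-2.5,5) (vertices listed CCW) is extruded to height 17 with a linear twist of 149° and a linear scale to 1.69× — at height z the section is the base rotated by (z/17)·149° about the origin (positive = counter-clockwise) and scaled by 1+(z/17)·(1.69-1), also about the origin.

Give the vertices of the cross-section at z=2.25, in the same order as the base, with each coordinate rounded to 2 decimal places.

Cross-section at z=2.25: (-3.74,-2.50) (0.96,-4.29) (2.79,-1.32) (-4.41,4.22)

t = z/height = 2.25/17 = 0.132353
s = 1 + (scale-1)·z/height = 1 + (1.69-1)·2.25/17 = 1.091324
θ = twist·z/height = 149°·2.25/17 = 19.7206° = 0.344189 rad
cos θ = 0.941349, sin θ = 0.337434 (intermediates below are computed at full precision and shown rounded to 5 d.p.)
v1: (-4,-1) → rotate → (-3.42796,-2.29108) → ×s → (-3.74102,-2.50031) → (-3.74,-2.50)
v2: (-0.5,-4) → rotate → (0.87906,-3.93411) → ×s → (0.95934,-4.29339) → (0.96,-4.29)
v3: (2,-2) → rotate → (2.55757,-1.20783) → ×s → (2.79113,-1.31814) → (2.79,-1.32)
v4: (-2.5,5) → rotate → (-4.04054,3.86316) → ×s → (-4.40954,4.21596) → (-4.41,4.22)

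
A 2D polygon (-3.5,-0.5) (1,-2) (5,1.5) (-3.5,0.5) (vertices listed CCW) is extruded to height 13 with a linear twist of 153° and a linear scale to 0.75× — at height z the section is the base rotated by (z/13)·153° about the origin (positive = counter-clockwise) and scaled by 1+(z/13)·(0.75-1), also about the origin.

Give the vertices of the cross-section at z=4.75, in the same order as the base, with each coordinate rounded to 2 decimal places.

Cross-section at z=4.75: (-1.41,-2.89) (2.01,-0.27) (1.42,4.53) (-2.16,-2.38)

t = z/height = 4.75/13 = 0.365385
s = 1 + (scale-1)·z/height = 1 + (0.75-1)·4.75/13 = 0.908654
θ = twist·z/height = 153°·4.75/13 = 55.9038° = 0.975706 rad
cos θ = 0.560583, sin θ = 0.828098 (intermediates below are computed at full precision and shown rounded to 5 d.p.)
v1: (-3.5,-0.5) → rotate → (-1.54799,-3.17863) → ×s → (-1.40659,-2.88828) → (-1.41,-2.89)
v2: (1,-2) → rotate → (2.21678,-0.29307) → ×s → (2.01429,-0.26630) → (2.01,-0.27)
v3: (5,1.5) → rotate → (1.56077,4.98136) → ×s → (1.41820,4.52634) → (1.42,4.53)
v4: (-3.5,0.5) → rotate → (-2.37609,-2.61805) → ×s → (-2.15904,-2.37890) → (-2.16,-2.38)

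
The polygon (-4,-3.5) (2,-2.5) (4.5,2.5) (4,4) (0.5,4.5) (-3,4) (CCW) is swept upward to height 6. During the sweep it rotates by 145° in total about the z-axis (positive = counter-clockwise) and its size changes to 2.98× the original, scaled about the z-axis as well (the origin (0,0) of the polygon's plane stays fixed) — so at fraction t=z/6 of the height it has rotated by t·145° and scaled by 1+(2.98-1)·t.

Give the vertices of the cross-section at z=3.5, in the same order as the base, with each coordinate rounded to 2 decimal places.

Cross-section at z=3.5: (6.70,-9.29) (5.77,3.78) (-4.45,10.16) (-7.77,9.40) (-9.55,1.99) (-9.19,-5.62)

t = z/height = 3.5/6 = 0.583333
s = 1 + (scale-1)·z/height = 1 + (2.98-1)·3.5/6 = 2.155000
θ = twist·z/height = 145°·3.5/6 = 84.5833° = 1.476258 rad
cos θ = 0.094398, sin θ = 0.995535 (intermediates below are computed at full precision and shown rounded to 5 d.p.)
v1: (-4,-3.5) → rotate → (3.10678,-4.31253) → ×s → (6.69511,-9.29350) → (6.70,-9.29)
v2: (2,-2.5) → rotate → (2.67763,1.75507) → ×s → (5.77030,3.78219) → (5.77,3.78)
v3: (4.5,2.5) → rotate → (-2.06405,4.71590) → ×s → (-4.44802,10.16276) → (-4.45,10.16)
v4: (4,4) → rotate → (-3.60455,4.35973) → ×s → (-7.76780,9.39522) → (-7.77,9.40)
v5: (0.5,4.5) → rotate → (-4.43271,0.92256) → ×s → (-9.55248,1.98811) → (-9.55,1.99)
v6: (-3,4) → rotate → (-4.26533,-2.60901) → ×s → (-9.19179,-5.62242) → (-9.19,-5.62)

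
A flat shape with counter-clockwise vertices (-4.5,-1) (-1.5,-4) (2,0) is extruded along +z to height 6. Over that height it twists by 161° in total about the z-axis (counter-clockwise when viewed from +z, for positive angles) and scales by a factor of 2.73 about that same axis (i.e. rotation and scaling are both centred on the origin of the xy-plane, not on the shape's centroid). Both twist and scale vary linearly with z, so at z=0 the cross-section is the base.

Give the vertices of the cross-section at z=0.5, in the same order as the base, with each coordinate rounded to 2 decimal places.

t = z/height = 0.5/6 = 0.0833333
s = 1 + (scale-1)·z/height = 1 + (2.73-1)·0.5/6 = 1.144167
θ = twist·z/height = 161°·0.5/6 = 13.4167° = 0.234165 rad
cos θ = 0.972708, sin θ = 0.232031 (intermediates below are computed at full precision and shown rounded to 5 d.p.)
v1: (-4.5,-1) → rotate → (-4.14516,-2.01685) → ×s → (-4.74275,-2.30761) → (-4.74,-2.31)
v2: (-1.5,-4) → rotate → (-0.53094,-4.23888) → ×s → (-0.60748,-4.84999) → (-0.61,-4.85)
v3: (2,0) → rotate → (1.94542,0.46406) → ×s → (2.22588,0.53096) → (2.23,0.53)

Cross-section at z=0.5: (-4.74,-2.31) (-0.61,-4.85) (2.23,0.53)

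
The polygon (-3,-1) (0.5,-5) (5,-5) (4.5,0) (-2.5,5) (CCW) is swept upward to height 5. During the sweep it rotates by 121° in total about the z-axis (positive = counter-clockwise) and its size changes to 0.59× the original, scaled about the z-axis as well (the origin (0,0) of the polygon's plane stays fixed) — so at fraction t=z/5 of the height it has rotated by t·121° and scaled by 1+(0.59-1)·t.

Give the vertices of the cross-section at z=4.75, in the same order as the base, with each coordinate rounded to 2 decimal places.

t = z/height = 4.75/5 = 0.95
s = 1 + (scale-1)·z/height = 1 + (0.59-1)·4.75/5 = 0.610500
θ = twist·z/height = 121°·4.75/5 = 114.9500° = 2.006256 rad
cos θ = -0.421827, sin θ = 0.906676 (intermediates below are computed at full precision and shown rounded to 5 d.p.)
v1: (-3,-1) → rotate → (2.17216,-2.29820) → ×s → (1.32610,-1.40305) → (1.33,-1.40)
v2: (0.5,-5) → rotate → (4.32247,2.56247) → ×s → (2.63887,1.56439) → (2.64,1.56)
v3: (5,-5) → rotate → (2.42425,6.64252) → ×s → (1.48000,4.05526) → (1.48,4.06)
v4: (4.5,0) → rotate → (-1.89822,4.08004) → ×s → (-1.15886,2.49087) → (-1.16,2.49)
v5: (-2.5,5) → rotate → (-3.47881,-4.37583) → ×s → (-2.12382,-2.67144) → (-2.12,-2.67)

Cross-section at z=4.75: (1.33,-1.40) (2.64,1.56) (1.48,4.06) (-1.16,2.49) (-2.12,-2.67)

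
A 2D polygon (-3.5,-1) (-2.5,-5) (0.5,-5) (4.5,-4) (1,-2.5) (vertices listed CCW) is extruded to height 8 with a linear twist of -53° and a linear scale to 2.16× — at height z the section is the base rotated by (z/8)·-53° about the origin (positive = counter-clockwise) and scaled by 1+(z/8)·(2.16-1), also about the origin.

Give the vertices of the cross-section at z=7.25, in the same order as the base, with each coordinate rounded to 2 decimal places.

Cross-section at z=7.25: (-6.33,3.97) (-11.05,-3.05) (-6.94,-7.62) (0.07,-12.35) (-2.44,-4.95)

t = z/height = 7.25/8 = 0.90625
s = 1 + (scale-1)·z/height = 1 + (2.16-1)·7.25/8 = 2.051250
θ = twist·z/height = -53°·7.25/8 = -48.0313° = -0.838303 rad
cos θ = 0.668725, sin θ = -0.743510 (intermediates below are computed at full precision and shown rounded to 5 d.p.)
v1: (-3.5,-1) → rotate → (-3.08405,1.93356) → ×s → (-6.32615,3.96621) → (-6.33,3.97)
v2: (-2.5,-5) → rotate → (-5.38936,-1.48485) → ×s → (-11.05493,-3.04580) → (-11.05,-3.05)
v3: (0.5,-5) → rotate → (-3.38319,-3.71538) → ×s → (-6.93976,-7.62117) → (-6.94,-7.62)
v4: (4.5,-4) → rotate → (0.03522,-6.02069) → ×s → (0.07225,-12.34995) → (0.07,-12.35)
v5: (1,-2.5) → rotate → (-1.19005,-2.41532) → ×s → (-2.44109,-4.95443) → (-2.44,-4.95)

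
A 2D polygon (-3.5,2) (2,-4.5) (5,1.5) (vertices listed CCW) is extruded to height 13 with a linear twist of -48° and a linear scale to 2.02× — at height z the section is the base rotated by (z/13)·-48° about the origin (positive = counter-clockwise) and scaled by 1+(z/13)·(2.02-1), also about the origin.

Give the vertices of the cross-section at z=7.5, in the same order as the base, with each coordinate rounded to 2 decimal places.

t = z/height = 7.5/13 = 0.576923
s = 1 + (scale-1)·z/height = 1 + (2.02-1)·7.5/13 = 1.588462
θ = twist·z/height = -48°·7.5/13 = -27.6923° = -0.483322 rad
cos θ = 0.885456, sin θ = -0.464723 (intermediates below are computed at full precision and shown rounded to 5 d.p.)
v1: (-3.5,2) → rotate → (-2.16965,3.39744) → ×s → (-3.44641,5.39671) → (-3.45,5.40)
v2: (2,-4.5) → rotate → (-0.32034,-4.91400) → ×s → (-0.50885,-7.80570) → (-0.51,-7.81)
v3: (5,1.5) → rotate → (5.12436,-0.99543) → ×s → (8.13986,-1.58121) → (8.14,-1.58)

Cross-section at z=7.5: (-3.45,5.40) (-0.51,-7.81) (8.14,-1.58)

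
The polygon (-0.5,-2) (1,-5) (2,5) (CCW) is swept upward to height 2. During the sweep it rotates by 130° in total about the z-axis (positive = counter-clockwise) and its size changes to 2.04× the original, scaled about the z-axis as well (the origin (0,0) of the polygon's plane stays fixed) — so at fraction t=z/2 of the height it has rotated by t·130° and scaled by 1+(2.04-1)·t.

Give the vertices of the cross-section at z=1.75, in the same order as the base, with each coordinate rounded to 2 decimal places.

Cross-section at z=1.75: (3.88,0.66) (7.97,5.59) (-10.28,-0.35)

t = z/height = 1.75/2 = 0.875
s = 1 + (scale-1)·z/height = 1 + (2.04-1)·1.75/2 = 1.910000
θ = twist·z/height = 130°·1.75/2 = 113.7500° = 1.985312 rad
cos θ = -0.402747, sin θ = 0.915311 (intermediates below are computed at full precision and shown rounded to 5 d.p.)
v1: (-0.5,-2) → rotate → (2.03200,0.34784) → ×s → (3.88111,0.66437) → (3.88,0.66)
v2: (1,-5) → rotate → (4.17381,2.92904) → ×s → (7.97198,5.59448) → (7.97,5.59)
v3: (2,5) → rotate → (-5.38205,-0.18311) → ×s → (-10.27972,-0.34974) → (-10.28,-0.35)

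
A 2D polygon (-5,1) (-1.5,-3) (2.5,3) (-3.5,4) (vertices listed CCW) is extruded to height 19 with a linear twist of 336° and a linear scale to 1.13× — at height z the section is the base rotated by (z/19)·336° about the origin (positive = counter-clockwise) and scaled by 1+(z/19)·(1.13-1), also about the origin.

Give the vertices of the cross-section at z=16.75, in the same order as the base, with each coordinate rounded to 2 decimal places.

Cross-section at z=16.75: (-1.46,5.49) (-3.74,0.02) (4.23,-1.02) (2.28,5.47)

t = z/height = 16.75/19 = 0.881579
s = 1 + (scale-1)·z/height = 1 + (1.13-1)·16.75/19 = 1.114605
θ = twist·z/height = 336°·16.75/19 = 296.2105° = 5.169849 rad
cos θ = 0.441671, sin θ = -0.897177 (intermediates below are computed at full precision and shown rounded to 5 d.p.)
v1: (-5,1) → rotate → (-1.31118,4.92756) → ×s → (-1.46144,5.49228) → (-1.46,5.49)
v2: (-1.5,-3) → rotate → (-3.35404,0.02075) → ×s → (-3.73843,0.02313) → (-3.74,0.02)
v3: (2.5,3) → rotate → (3.79571,-0.91793) → ×s → (4.23072,-1.02313) → (4.23,-1.02)
v4: (-3.5,4) → rotate → (2.04286,4.90680) → ×s → (2.27698,5.46915) → (2.28,5.47)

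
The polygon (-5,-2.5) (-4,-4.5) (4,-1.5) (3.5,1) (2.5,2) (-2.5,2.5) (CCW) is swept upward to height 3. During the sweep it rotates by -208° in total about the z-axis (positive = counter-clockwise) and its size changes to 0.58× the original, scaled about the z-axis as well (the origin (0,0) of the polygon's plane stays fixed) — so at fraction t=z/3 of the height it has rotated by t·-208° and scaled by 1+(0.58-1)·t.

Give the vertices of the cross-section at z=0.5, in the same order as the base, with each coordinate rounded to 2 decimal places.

Cross-section at z=0.5: (-5.15,0.73) (-5.44,-1.33) (2.27,-3.26) (3.21,-1.09) (2.97,0.21) (-0.59,3.23)

t = z/height = 0.5/3 = 0.166667
s = 1 + (scale-1)·z/height = 1 + (0.58-1)·0.5/3 = 0.930000
θ = twist·z/height = -208°·0.5/3 = -34.6667° = -0.605047 rad
cos θ = 0.822475, sin θ = -0.568801 (intermediates below are computed at full precision and shown rounded to 5 d.p.)
v1: (-5,-2.5) → rotate → (-5.53438,0.78782) → ×s → (-5.14697,0.73267) → (-5.15,0.73)
v2: (-4,-4.5) → rotate → (-5.84951,-1.42593) → ×s → (-5.44004,-1.32612) → (-5.44,-1.33)
v3: (4,-1.5) → rotate → (2.43670,-3.50892) → ×s → (2.26613,-3.26329) → (2.27,-3.26)
v4: (3.5,1) → rotate → (3.44746,-1.16833) → ×s → (3.20614,-1.08655) → (3.21,-1.09)
v5: (2.5,2) → rotate → (3.19379,0.22295) → ×s → (2.97022,0.20734) → (2.97,0.21)
v6: (-2.5,2.5) → rotate → (-0.63418,3.47819) → ×s → (-0.58979,3.23472) → (-0.59,3.23)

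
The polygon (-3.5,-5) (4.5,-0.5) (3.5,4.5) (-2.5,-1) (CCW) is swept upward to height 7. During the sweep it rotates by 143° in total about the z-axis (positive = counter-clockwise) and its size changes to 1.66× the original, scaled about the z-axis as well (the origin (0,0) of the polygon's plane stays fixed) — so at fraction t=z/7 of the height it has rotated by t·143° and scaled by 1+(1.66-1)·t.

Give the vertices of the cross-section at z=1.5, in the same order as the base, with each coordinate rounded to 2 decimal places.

t = z/height = 1.5/7 = 0.214286
s = 1 + (scale-1)·z/height = 1 + (1.66-1)·1.5/7 = 1.141429
θ = twist·z/height = 143°·1.5/7 = 30.6429° = 0.534819 rad
cos θ = 0.860361, sin θ = 0.509685 (intermediates below are computed at full precision and shown rounded to 5 d.p.)
v1: (-3.5,-5) → rotate → (-0.46284,-6.08570) → ×s → (-0.52830,-6.94640) → (-0.53,-6.95)
v2: (4.5,-0.5) → rotate → (4.12647,1.86340) → ×s → (4.71007,2.12694) → (4.71,2.13)
v3: (3.5,4.5) → rotate → (0.71768,5.65552) → ×s → (0.81918,6.45537) → (0.82,6.46)
v4: (-2.5,-1) → rotate → (-1.64122,-2.13457) → ×s → (-1.87333,-2.43646) → (-1.87,-2.44)

Cross-section at z=1.5: (-0.53,-6.95) (4.71,2.13) (0.82,6.46) (-1.87,-2.44)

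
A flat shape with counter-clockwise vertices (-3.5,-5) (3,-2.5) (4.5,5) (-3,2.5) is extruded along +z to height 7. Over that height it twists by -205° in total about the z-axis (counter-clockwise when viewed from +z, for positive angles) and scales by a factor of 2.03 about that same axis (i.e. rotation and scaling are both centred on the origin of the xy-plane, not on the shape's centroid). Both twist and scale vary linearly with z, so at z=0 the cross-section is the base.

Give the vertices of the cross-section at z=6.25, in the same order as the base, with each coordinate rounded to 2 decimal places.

t = z/height = 6.25/7 = 0.892857
s = 1 + (scale-1)·z/height = 1 + (2.03-1)·6.25/7 = 1.919643
θ = twist·z/height = -205°·6.25/7 = -183.0357° = -3.194576 rad
cos θ = -0.998597, sin θ = 0.052958 (intermediates below are computed at full precision and shown rounded to 5 d.p.)
v1: (-3.5,-5) → rotate → (3.75988,4.80763) → ×s → (7.21763,9.22893) → (7.22,9.23)
v2: (3,-2.5) → rotate → (-2.86339,2.65537) → ×s → (-5.49669,5.09736) → (-5.50,5.10)
v3: (4.5,5) → rotate → (-4.75848,-4.75467) → ×s → (-9.13458,-9.12727) → (-9.13,-9.13)
v4: (-3,2.5) → rotate → (2.86339,-2.65537) → ×s → (5.49669,-5.09736) → (5.50,-5.10)

Cross-section at z=6.25: (7.22,9.23) (-5.50,5.10) (-9.13,-9.13) (5.50,-5.10)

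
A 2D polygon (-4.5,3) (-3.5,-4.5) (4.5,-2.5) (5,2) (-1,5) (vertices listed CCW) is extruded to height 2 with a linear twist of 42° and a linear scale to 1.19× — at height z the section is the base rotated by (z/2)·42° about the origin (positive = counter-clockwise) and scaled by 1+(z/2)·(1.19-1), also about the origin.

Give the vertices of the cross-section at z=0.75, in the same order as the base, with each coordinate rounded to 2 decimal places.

Cross-section at z=0.75: (-5.51,1.78) (-2.30,-5.66) (5.37,-1.27) (4.57,3.52) (-2.48,4.86)

t = z/height = 0.75/2 = 0.375
s = 1 + (scale-1)·z/height = 1 + (1.19-1)·0.75/2 = 1.071250
θ = twist·z/height = 42°·0.75/2 = 15.7500° = 0.274889 rad
cos θ = 0.962455, sin θ = 0.271440 (intermediates below are computed at full precision and shown rounded to 5 d.p.)
v1: (-4.5,3) → rotate → (-5.14537,1.66588) → ×s → (-5.51198,1.78458) → (-5.51,1.78)
v2: (-3.5,-4.5) → rotate → (-2.14711,-5.28109) → ×s → (-2.30009,-5.65737) → (-2.30,-5.66)
v3: (4.5,-2.5) → rotate → (5.00965,-1.18466) → ×s → (5.36659,-1.26906) → (5.37,-1.27)
v4: (5,2) → rotate → (4.26940,3.28211) → ×s → (4.57359,3.51596) → (4.57,3.52)
v5: (-1,5) → rotate → (-2.31966,4.54084) → ×s → (-2.48493,4.86437) → (-2.48,4.86)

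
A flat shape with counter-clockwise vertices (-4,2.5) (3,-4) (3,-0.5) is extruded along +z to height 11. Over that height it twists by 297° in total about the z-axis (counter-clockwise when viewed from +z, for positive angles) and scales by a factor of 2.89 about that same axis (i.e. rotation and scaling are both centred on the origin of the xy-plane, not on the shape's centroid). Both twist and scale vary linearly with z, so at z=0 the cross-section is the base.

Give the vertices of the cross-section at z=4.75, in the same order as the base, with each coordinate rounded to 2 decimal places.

Cross-section at z=4.75: (0.93,-8.52) (2.33,8.78) (-2.66,4.84)

t = z/height = 4.75/11 = 0.431818
s = 1 + (scale-1)·z/height = 1 + (2.89-1)·4.75/11 = 1.816136
θ = twist·z/height = 297°·4.75/11 = 128.2500° = 2.238385 rad
cos θ = -0.619094, sin θ = 0.785317 (intermediates below are computed at full precision and shown rounded to 5 d.p.)
v1: (-4,2.5) → rotate → (0.51308,-4.68900) → ×s → (0.93183,-8.51587) → (0.93,-8.52)
v2: (3,-4) → rotate → (1.28399,4.83233) → ×s → (2.33189,8.77616) → (2.33,8.78)
v3: (3,-0.5) → rotate → (-1.46462,2.66550) → ×s → (-2.65996,4.84091) → (-2.66,4.84)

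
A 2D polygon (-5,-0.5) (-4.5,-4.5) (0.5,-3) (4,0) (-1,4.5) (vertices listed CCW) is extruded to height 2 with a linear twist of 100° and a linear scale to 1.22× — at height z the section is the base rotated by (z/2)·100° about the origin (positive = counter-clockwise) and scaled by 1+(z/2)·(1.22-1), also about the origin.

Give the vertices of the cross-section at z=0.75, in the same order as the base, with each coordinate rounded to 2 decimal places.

Cross-section at z=0.75: (-3.96,-3.72) (-0.90,-6.83) (2.41,-2.25) (3.44,2.64) (-3.82,3.21)

t = z/height = 0.75/2 = 0.375
s = 1 + (scale-1)·z/height = 1 + (1.22-1)·0.75/2 = 1.082500
θ = twist·z/height = 100°·0.75/2 = 37.5000° = 0.654498 rad
cos θ = 0.793353, sin θ = 0.608761 (intermediates below are computed at full precision and shown rounded to 5 d.p.)
v1: (-5,-0.5) → rotate → (-3.66239,-3.44048) → ×s → (-3.96453,-3.72432) → (-3.96,-3.72)
v2: (-4.5,-4.5) → rotate → (-0.83066,-6.30952) → ×s → (-0.89919,-6.83005) → (-0.90,-6.83)
v3: (0.5,-3) → rotate → (2.22296,-2.07568) → ×s → (2.40636,-2.24692) → (2.41,-2.25)
v4: (4,0) → rotate → (3.17341,2.43505) → ×s → (3.43522,2.63594) → (3.44,2.64)
v5: (-1,4.5) → rotate → (-3.53278,2.96133) → ×s → (-3.82423,3.20564) → (-3.82,3.21)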